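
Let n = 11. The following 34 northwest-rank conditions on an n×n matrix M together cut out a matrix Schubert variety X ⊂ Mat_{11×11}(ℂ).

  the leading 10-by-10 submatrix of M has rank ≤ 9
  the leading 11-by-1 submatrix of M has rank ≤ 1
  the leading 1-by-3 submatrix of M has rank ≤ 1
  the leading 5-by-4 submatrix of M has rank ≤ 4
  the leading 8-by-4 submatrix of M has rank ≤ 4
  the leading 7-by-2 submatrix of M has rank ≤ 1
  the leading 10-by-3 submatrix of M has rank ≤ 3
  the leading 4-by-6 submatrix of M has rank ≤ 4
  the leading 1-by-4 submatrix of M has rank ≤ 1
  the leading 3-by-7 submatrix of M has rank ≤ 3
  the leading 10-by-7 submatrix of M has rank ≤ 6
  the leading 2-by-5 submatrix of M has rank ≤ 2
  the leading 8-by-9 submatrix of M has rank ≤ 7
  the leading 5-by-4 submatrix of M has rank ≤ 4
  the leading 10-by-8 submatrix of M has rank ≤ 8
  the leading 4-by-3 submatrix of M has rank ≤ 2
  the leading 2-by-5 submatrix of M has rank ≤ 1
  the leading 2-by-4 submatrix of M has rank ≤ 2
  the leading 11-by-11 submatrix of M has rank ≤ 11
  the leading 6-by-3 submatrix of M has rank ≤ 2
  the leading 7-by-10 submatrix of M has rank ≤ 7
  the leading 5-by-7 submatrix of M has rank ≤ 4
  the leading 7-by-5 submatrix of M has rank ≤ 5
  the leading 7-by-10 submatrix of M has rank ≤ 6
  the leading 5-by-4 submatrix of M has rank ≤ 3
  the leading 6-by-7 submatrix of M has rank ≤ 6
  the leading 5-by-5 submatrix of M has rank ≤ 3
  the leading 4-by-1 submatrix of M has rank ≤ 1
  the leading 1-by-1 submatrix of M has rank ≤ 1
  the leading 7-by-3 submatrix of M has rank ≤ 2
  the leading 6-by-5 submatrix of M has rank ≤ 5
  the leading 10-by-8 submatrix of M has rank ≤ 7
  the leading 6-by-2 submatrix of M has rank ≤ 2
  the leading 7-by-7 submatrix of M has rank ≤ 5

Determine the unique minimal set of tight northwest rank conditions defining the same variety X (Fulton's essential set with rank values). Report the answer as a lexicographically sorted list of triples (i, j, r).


The tightest implied rank at each (i,j), from the 34 conditions:

  row 1: 1 | 1 | 1 | 1 | 1 | 1 | 1 | 1 | 1 | 1 | 1
  row 2: 1 | 1 | 1 | 1 | 1 | 2 | 2 | 2 | 2 | 2 | 2
  row 3: 1 | 1 | 2 | 2 | 2 | 3 | 3 | 3 | 3 | 3 | 3
  row 4: 1 | 1 | 2 | 3 | 3 | 4 | 4 | 4 | 4 | 4 | 4
  row 5: 1 | 1 | 2 | 3 | 3 | 4 | 4 | 5 | 5 | 5 | 5
  row 6: 1 | 1 | 2 | 3 | 4 | 5 | 5 | 6 | 6 | 6 | 6
  row 7: 1 | 1 | 2 | 3 | 4 | 5 | 5 | 6 | 6 | 6 | 7
  row 8: 1 | 2 | 3 | 4 | 5 | 6 | 6 | 7 | 7 | 7 | 8
  row 9: 1 | 2 | 3 | 4 | 5 | 6 | 6 | 7 | 8 | 8 | 9
  row 10: 1 | 2 | 3 | 4 | 5 | 6 | 6 | 7 | 8 | 9 | 10
  row 11: 1 | 2 | 3 | 4 | 5 | 6 | 7 | 8 | 9 | 10 | 11

the unique w with this rank table is (1, 6, 3, 4, 8, 5, 11, 2, 9, 10, 7).

Fulton essential set (7 of the 16 Rothe cells):

[(2, 5, 1), (5, 5, 3), (5, 7, 4), (7, 2, 1), (7, 7, 5), (7, 10, 6), (10, 7, 6)]


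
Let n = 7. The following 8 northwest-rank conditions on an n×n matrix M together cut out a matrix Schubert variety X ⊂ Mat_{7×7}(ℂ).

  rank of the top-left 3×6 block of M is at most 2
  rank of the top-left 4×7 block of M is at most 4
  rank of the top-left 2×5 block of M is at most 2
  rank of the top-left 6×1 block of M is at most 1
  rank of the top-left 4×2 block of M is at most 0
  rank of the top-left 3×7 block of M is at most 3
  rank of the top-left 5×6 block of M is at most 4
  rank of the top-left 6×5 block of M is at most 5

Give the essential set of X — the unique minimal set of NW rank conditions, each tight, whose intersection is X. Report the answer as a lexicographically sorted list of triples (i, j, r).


Propagating the 8 rank bounds to every northwest block:

  0, 0, 1, 1, 1, 1, 1
  0, 0, 1, 2, 2, 2, 2
  0, 0, 1, 2, 2, 2, 3
  0, 0, 1, 2, 3, 3, 4
  1, 1, 2, 3, 4, 4, 5
  1, 2, 3, 4, 5, 5, 6
  1, 2, 3, 4, 5, 6, 7

so w = (3, 4, 7, 5, 1, 2, 6).

D(w) has 10 cells with 2 SE-corners; essential set:

[(3, 6, 2), (4, 2, 0)]


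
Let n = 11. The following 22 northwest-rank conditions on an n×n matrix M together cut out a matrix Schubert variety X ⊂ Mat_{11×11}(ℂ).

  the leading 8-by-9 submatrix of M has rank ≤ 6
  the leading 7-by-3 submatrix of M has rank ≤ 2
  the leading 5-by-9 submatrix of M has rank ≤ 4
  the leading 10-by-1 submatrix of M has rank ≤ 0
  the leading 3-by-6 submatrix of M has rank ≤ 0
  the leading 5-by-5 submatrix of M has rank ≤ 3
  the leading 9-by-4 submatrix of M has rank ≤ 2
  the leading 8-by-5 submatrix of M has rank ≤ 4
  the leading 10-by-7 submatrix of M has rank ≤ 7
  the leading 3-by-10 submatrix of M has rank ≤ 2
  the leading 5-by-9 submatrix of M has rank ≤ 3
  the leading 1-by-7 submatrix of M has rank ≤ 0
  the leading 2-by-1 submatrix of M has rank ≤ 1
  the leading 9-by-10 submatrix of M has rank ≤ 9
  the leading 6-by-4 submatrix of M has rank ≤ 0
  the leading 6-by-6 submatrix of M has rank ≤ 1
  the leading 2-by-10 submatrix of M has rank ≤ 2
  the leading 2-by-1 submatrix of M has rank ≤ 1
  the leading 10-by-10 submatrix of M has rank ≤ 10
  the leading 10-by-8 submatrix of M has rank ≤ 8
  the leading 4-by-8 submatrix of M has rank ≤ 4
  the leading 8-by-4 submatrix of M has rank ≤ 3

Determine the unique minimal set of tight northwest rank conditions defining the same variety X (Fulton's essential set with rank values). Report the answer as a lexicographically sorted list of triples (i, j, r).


Propagating the 22 rank bounds to every northwest block:

  row 1: 0 | 0 | 0 | 0 | 0 | 0 | 0 | 1 | 1 | 1 | 1
  row 2: 0 | 0 | 0 | 0 | 0 | 0 | 1 | 2 | 2 | 2 | 2
  row 3: 0 | 0 | 0 | 0 | 0 | 0 | 1 | 2 | 2 | 2 | 3
  row 4: 0 | 0 | 0 | 0 | 1 | 1 | 2 | 3 | 3 | 3 | 4
  row 5: 0 | 0 | 0 | 0 | 1 | 1 | 2 | 3 | 3 | 4 | 5
  row 6: 0 | 0 | 0 | 0 | 1 | 1 | 2 | 3 | 4 | 5 | 6
  row 7: 0 | 1 | 1 | 1 | 2 | 2 | 3 | 4 | 5 | 6 | 7
  row 8: 0 | 1 | 2 | 2 | 3 | 3 | 4 | 5 | 6 | 7 | 8
  row 9: 0 | 1 | 2 | 2 | 3 | 4 | 5 | 6 | 7 | 8 | 9
  row 10: 0 | 1 | 2 | 3 | 4 | 5 | 6 | 7 | 8 | 9 | 10
  row 11: 1 | 2 | 3 | 4 | 5 | 6 | 7 | 8 | 9 | 10 | 11

the unique w with this rank table is (8, 7, 11, 5, 10, 9, 2, 3, 6, 4, 1).

Rothe diagram D(w) (41 cells), 8 SE-corners (essential conditions):

[(1, 7, 0), (3, 6, 0), (3, 10, 2), (5, 9, 3), (6, 4, 0), (6, 6, 1), (9, 4, 2), (10, 1, 0)]


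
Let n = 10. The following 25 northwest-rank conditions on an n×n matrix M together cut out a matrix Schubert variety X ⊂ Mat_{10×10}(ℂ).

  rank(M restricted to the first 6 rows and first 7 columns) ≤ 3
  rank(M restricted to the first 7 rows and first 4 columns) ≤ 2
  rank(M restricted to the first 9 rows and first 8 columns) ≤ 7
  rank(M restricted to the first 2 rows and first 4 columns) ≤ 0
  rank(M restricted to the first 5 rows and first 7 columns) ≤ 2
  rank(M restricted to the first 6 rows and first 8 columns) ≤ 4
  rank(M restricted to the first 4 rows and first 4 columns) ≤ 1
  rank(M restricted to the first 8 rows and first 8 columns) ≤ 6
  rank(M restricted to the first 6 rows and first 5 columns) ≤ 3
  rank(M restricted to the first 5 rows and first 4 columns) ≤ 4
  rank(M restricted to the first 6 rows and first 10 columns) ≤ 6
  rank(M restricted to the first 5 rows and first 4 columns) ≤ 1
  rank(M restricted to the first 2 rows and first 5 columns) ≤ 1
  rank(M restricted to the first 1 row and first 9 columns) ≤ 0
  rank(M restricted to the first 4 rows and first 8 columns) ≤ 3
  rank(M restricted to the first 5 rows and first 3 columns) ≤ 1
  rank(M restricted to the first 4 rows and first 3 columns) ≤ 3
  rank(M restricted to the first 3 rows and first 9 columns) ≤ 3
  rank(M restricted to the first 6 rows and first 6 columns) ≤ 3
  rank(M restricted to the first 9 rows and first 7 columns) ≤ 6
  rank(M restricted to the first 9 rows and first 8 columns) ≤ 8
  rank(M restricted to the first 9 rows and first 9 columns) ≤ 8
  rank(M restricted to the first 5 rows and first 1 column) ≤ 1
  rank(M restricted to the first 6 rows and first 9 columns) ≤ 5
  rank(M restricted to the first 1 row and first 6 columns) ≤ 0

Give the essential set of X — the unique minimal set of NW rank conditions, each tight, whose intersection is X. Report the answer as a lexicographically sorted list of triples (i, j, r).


Computing R[i][j] = min implied NW-rank bound (n=10, 25 conditions):

  0 0 0 0 0 0 0 0 0 1
  0 0 0 0 1 1 1 1 1 2
  1 1 1 1 2 2 2 2 2 3
  1 1 1 1 2 2 2 3 3 4
  1 1 1 1 2 2 2 3 4 5
  1 2 2 2 3 3 3 4 5 6
  1 2 2 2 3 4 4 5 6 7
  1 2 3 3 4 5 5 6 7 8
  1 2 3 4 5 6 6 7 8 9
  1 2 3 4 5 6 7 8 9 10

reading off 1-entries of Δ²R: w = (10, 5, 1, 8, 9, 2, 6, 3, 4, 7).

D(w) has 25 cells with 5 SE-corners; essential set:

[(1, 9, 0), (2, 4, 0), (5, 4, 1), (5, 7, 2), (7, 4, 2)]


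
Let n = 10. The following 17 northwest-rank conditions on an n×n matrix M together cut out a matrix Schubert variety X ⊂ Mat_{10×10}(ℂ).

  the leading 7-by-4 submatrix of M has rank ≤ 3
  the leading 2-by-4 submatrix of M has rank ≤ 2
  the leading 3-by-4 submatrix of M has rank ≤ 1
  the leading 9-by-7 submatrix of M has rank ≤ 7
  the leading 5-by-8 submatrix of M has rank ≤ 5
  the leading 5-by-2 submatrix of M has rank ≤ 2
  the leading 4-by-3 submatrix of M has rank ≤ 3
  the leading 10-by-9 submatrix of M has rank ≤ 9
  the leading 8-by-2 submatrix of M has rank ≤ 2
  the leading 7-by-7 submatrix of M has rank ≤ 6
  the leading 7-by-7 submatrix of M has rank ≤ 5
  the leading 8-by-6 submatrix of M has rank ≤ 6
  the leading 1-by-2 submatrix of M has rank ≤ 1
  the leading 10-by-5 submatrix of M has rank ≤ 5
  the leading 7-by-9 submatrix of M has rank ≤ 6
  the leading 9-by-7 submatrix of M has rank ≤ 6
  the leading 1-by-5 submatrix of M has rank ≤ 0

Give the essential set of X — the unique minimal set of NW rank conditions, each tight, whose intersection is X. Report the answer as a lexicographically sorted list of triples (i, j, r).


Rank table r_w(10×10) implied by the 17 constraints:

  row 1: 0, 0, 0, 0, 0, 1, 1, 1, 1, 1
  row 2: 1, 1, 1, 1, 1, 2, 2, 2, 2, 2
  row 3: 1, 1, 1, 1, 2, 3, 3, 3, 3, 3
  row 4: 1, 2, 2, 2, 3, 4, 4, 4, 4, 4
  row 5: 1, 2, 3, 3, 4, 5, 5, 5, 5, 5
  row 6: 1, 2, 3, 3, 4, 5, 5, 6, 6, 6
  row 7: 1, 2, 3, 3, 4, 5, 5, 6, 6, 7
  row 8: 1, 2, 3, 4, 5, 6, 6, 7, 7, 8
  row 9: 1, 2, 3, 4, 5, 6, 6, 7, 8, 9
  row 10: 1, 2, 3, 4, 5, 6, 7, 8, 9, 10

giving w = (6, 1, 5, 2, 3, 8, 10, 4, 9, 7) via Δ²R.

Rothe diagram D(w) (14 cells), 6 SE-corners (essential conditions):

[(1, 5, 0), (3, 4, 1), (7, 4, 3), (7, 7, 5), (7, 9, 6), (9, 7, 6)]


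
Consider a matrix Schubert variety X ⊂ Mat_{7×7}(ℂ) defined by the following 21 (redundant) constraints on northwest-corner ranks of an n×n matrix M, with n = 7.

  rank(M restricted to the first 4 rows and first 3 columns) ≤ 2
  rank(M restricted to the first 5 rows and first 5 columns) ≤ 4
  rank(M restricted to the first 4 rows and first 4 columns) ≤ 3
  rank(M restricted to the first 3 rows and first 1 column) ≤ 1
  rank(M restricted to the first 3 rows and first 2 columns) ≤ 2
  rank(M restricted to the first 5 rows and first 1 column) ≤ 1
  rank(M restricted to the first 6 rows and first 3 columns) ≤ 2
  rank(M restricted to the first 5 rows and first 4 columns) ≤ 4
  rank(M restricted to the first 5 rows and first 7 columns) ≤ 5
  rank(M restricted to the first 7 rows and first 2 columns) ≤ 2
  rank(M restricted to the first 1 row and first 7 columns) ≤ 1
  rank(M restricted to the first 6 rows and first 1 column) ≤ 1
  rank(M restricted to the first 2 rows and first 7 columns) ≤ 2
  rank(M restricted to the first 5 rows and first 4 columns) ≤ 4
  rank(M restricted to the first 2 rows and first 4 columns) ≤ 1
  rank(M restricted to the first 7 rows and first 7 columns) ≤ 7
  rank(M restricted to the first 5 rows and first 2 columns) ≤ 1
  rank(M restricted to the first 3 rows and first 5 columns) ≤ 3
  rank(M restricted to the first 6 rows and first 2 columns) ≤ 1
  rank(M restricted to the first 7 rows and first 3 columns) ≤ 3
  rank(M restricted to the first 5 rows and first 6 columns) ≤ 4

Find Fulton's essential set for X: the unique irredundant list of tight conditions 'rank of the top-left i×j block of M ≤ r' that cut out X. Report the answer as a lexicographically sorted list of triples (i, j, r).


Reconstructing r_w from the 21 given conditions:

  R[1]: 1 1 1 1 1 1 1
  R[2]: 1 1 1 1 2 2 2
  R[3]: 1 1 2 2 3 3 3
  R[4]: 1 1 2 3 4 4 4
  R[5]: 1 1 2 3 4 4 5
  R[6]: 1 1 2 3 4 5 6
  R[7]: 1 2 3 4 5 6 7

so w = (1, 5, 3, 4, 7, 6, 2).

ℓ(w)=8; the 3 essential cells (i,j,r):

[(2, 4, 1), (5, 6, 4), (6, 2, 1)]


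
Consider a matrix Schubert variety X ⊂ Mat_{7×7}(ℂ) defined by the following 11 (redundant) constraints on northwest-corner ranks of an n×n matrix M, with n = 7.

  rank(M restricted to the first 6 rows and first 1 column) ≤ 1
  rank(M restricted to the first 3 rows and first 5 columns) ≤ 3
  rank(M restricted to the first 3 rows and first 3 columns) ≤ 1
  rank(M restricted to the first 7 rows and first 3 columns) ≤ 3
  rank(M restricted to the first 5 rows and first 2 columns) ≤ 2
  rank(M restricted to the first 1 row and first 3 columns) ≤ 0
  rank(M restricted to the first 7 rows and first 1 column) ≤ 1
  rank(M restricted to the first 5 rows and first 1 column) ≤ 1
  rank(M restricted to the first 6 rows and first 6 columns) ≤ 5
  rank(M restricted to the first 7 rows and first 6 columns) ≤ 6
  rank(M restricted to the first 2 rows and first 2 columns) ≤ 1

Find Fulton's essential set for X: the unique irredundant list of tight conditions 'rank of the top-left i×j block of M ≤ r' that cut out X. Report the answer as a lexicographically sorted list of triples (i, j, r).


The tightest implied rank at each (i,j), from the 11 conditions:

  i=1: 0  0  0  1  1  1  1
  i=2: 1  1  1  2  2  2  2
  i=3: 1  1  1  2  3  3  3
  i=4: 1  2  2  3  4  4  4
  i=5: 1  2  3  4  5  5  5
  i=6: 1  2  3  4  5  5  6
  i=7: 1  2  3  4  5  6  7

the unique w with this rank table is (4, 1, 5, 2, 3, 7, 6).

Rothe diagram D(w) (6 cells), 3 SE-corners (essential conditions):

[(1, 3, 0), (3, 3, 1), (6, 6, 5)]


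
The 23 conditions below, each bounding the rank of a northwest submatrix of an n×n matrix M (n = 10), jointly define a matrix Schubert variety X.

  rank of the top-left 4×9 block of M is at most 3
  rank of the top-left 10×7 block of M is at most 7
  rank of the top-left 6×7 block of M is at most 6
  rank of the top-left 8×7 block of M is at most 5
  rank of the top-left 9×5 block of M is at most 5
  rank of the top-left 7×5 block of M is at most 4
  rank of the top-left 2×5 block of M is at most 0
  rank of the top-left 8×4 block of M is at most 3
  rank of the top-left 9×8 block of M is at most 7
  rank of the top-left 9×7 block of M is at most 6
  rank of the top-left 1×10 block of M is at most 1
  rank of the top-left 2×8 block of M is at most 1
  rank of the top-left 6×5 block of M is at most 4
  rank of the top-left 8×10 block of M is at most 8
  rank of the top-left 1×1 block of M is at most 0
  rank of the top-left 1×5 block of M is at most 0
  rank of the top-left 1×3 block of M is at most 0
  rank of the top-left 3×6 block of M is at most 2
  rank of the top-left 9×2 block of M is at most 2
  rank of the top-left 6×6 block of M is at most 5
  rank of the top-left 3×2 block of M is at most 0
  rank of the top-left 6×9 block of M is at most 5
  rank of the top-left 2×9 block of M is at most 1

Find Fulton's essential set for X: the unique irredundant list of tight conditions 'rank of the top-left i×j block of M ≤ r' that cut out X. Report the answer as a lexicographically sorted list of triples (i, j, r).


Rank table r_w(10×10) implied by the 23 constraints:

  0  0  0  0  0  1  1  1  1  1
  0  0  0  0  0  1  1  1  1  2
  0  0  1  1  1  2  2  2  2  3
  1  1  2  2  2  3  3  3  3  4
  1  2  3  3  3  4  4  4  4  5
  1  2  3  3  4  5  5  5  5  6
  1  2  3  3  4  5  5  6  6  7
  1  2  3  3  4  5  5  6  7  8
  1  2  3  4  5  6  6  7  8  9
  1  2  3  4  5  6  7  8  9  10

reading off 1-entries of Δ²R: w = (6, 10, 3, 1, 2, 5, 8, 9, 4, 7).

ℓ(w)=20; the 5 essential cells (i,j,r):

[(2, 5, 0), (2, 9, 1), (3, 2, 0), (8, 4, 3), (8, 7, 5)]


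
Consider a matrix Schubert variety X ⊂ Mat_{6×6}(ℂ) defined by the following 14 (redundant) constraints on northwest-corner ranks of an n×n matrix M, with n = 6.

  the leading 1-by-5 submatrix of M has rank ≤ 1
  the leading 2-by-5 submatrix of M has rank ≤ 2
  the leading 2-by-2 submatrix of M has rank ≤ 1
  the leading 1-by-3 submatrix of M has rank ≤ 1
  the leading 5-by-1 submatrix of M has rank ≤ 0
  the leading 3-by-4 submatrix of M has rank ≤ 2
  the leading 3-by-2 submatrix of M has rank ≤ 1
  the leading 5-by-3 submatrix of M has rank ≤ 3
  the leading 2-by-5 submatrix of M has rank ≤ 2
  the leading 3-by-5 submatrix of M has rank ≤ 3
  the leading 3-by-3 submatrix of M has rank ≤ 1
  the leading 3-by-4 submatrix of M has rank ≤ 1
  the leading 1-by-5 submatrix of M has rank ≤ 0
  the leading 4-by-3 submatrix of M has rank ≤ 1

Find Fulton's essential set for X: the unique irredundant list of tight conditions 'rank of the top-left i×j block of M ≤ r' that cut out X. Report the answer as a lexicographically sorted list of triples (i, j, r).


Computing R[i][j] = min implied NW-rank bound (n=6, 14 conditions):

  i=1: 0 0 0 0 0 1
  i=2: 0 1 1 1 1 2
  i=3: 0 1 1 1 2 3
  i=4: 0 1 1 2 3 4
  i=5: 0 1 2 3 4 5
  i=6: 1 2 3 4 5 6

the unique w with this rank table is (6, 2, 5, 4, 3, 1).

|D(w)|=12, |Ess(w)|=4:

[(1, 5, 0), (3, 4, 1), (4, 3, 1), (5, 1, 0)]


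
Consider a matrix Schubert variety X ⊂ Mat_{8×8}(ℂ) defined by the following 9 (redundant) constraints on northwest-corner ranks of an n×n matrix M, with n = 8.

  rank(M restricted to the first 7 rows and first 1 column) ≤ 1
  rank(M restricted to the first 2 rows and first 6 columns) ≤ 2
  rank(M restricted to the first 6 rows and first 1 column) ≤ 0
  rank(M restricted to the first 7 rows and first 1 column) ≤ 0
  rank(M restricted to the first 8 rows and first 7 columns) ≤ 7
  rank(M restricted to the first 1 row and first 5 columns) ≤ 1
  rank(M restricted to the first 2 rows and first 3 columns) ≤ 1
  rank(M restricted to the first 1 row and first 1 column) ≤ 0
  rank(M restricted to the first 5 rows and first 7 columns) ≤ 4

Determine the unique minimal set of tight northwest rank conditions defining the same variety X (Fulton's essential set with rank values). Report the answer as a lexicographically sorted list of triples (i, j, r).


Propagating the 9 rank bounds to every northwest block:

  R[1]: 0, 1, 1, 1, 1, 1, 1, 1
  R[2]: 0, 1, 1, 2, 2, 2, 2, 2
  R[3]: 0, 1, 2, 3, 3, 3, 3, 3
  R[4]: 0, 1, 2, 3, 4, 4, 4, 4
  R[5]: 0, 1, 2, 3, 4, 4, 4, 5
  R[6]: 0, 1, 2, 3, 4, 5, 5, 6
  R[7]: 0, 1, 2, 3, 4, 5, 6, 7
  R[8]: 1, 2, 3, 4, 5, 6, 7, 8

giving w = (2, 4, 3, 5, 8, 6, 7, 1) via Δ²R.

Fulton essential set (3 of the 10 Rothe cells):

[(2, 3, 1), (5, 7, 4), (7, 1, 0)]


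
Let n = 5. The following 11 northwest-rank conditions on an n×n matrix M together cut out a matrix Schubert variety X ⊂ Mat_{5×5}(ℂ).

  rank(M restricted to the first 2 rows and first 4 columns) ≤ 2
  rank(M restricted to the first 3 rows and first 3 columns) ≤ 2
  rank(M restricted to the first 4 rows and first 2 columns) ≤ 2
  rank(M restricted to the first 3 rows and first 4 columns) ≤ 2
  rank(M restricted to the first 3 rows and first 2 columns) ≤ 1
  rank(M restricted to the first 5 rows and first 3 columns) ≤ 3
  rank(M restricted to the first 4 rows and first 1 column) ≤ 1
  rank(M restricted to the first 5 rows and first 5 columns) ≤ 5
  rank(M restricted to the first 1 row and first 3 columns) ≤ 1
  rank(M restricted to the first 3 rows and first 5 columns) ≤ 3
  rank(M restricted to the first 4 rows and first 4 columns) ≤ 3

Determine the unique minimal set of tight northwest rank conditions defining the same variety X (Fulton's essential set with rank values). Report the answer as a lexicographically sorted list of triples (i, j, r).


Reconstructing r_w from the 11 given conditions:

  R[1]: 1 1 1 1 1
  R[2]: 1 1 2 2 2
  R[3]: 1 1 2 2 3
  R[4]: 1 2 3 3 4
  R[5]: 1 2 3 4 5

hence w(1..5) = (1, 3, 5, 2, 4).

|D(w)|=3, |Ess(w)|=2:

[(3, 2, 1), (3, 4, 2)]


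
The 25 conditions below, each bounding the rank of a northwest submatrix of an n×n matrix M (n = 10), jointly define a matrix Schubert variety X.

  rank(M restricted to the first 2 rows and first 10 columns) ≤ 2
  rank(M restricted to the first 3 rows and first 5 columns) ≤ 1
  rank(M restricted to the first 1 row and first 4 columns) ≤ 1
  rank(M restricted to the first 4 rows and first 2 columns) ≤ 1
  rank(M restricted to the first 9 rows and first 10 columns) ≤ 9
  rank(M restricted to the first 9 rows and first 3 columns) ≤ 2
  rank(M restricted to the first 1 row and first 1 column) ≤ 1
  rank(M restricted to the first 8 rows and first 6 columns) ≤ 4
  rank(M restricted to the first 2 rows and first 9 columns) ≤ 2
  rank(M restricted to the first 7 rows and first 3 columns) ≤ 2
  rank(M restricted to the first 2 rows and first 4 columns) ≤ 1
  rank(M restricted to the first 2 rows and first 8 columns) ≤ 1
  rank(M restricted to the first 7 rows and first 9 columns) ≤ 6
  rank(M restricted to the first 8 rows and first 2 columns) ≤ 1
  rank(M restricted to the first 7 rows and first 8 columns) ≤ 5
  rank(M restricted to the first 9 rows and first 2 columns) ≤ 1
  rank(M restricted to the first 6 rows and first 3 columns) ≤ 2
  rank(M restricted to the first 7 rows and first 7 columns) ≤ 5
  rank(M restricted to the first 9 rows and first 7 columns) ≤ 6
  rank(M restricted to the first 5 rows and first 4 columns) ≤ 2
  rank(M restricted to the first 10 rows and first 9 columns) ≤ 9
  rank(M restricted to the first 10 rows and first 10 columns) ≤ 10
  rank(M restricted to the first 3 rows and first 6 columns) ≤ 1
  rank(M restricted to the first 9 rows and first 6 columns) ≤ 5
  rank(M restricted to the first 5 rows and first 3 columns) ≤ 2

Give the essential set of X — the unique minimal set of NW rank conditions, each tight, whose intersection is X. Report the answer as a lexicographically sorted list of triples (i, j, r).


Recovering R(i,j) via the rank-extension bound from the 25 conditions:

  row 1: 1 | 1 | 1 | 1 | 1 | 1 | 1 | 1 | 1 | 1
  row 2: 1 | 1 | 1 | 1 | 1 | 1 | 1 | 1 | 2 | 2
  row 3: 1 | 1 | 1 | 1 | 1 | 1 | 2 | 2 | 3 | 3
  row 4: 1 | 1 | 2 | 2 | 2 | 2 | 3 | 3 | 4 | 4
  row 5: 1 | 1 | 2 | 2 | 3 | 3 | 4 | 4 | 5 | 5
  row 6: 1 | 1 | 2 | 3 | 4 | 4 | 5 | 5 | 6 | 6
  row 7: 1 | 1 | 2 | 3 | 4 | 4 | 5 | 5 | 6 | 7
  row 8: 1 | 1 | 2 | 3 | 4 | 4 | 5 | 6 | 7 | 8
  row 9: 1 | 1 | 2 | 3 | 4 | 5 | 6 | 7 | 8 | 9
  row 10: 1 | 2 | 3 | 4 | 5 | 6 | 7 | 8 | 9 | 10

so w = (1, 9, 7, 3, 5, 4, 10, 8, 6, 2).

Rothe diagram D(w) (22 cells), 6 SE-corners (essential conditions):

[(2, 8, 1), (3, 6, 1), (5, 4, 2), (7, 8, 5), (8, 6, 4), (9, 2, 1)]


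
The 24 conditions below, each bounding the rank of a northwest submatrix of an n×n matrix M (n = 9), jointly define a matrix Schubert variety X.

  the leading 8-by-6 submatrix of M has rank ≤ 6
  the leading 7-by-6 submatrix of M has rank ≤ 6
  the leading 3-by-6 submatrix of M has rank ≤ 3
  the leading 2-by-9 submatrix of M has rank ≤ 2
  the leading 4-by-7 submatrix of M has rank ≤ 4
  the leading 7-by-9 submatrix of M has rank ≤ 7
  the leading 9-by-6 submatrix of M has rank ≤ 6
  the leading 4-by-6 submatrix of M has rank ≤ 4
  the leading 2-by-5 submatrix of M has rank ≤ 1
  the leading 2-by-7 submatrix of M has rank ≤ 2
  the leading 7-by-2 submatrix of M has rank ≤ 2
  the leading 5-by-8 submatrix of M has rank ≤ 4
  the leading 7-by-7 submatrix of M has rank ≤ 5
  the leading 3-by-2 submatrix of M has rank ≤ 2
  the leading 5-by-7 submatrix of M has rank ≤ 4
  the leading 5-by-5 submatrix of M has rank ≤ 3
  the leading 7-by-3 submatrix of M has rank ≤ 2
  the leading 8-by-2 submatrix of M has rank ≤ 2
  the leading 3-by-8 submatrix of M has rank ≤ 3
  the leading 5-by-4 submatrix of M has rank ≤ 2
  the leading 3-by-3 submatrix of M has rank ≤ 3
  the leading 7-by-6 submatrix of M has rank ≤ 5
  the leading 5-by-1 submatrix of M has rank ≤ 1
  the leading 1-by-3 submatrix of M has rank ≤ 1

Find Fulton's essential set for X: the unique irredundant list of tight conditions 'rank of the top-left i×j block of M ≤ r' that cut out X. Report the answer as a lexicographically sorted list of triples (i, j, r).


Reconstructing r_w from the 24 given conditions:

  i=1: 1, 1, 1, 1, 1, 1, 1, 1, 1
  i=2: 1, 1, 1, 1, 1, 2, 2, 2, 2
  i=3: 1, 2, 2, 2, 2, 3, 3, 3, 3
  i=4: 1, 2, 2, 2, 3, 4, 4, 4, 4
  i=5: 1, 2, 2, 2, 3, 4, 4, 4, 5
  i=6: 1, 2, 2, 3, 4, 5, 5, 5, 6
  i=7: 1, 2, 2, 3, 4, 5, 5, 6, 7
  i=8: 1, 2, 3, 4, 5, 6, 6, 7, 8
  i=9: 1, 2, 3, 4, 5, 6, 7, 8, 9

the unique w with this rank table is (1, 6, 2, 5, 9, 4, 8, 3, 7).

5 SE-corners of the 13-cell Rothe diagram give Ess(w):

[(2, 5, 1), (5, 4, 2), (5, 8, 4), (7, 3, 2), (7, 7, 5)]


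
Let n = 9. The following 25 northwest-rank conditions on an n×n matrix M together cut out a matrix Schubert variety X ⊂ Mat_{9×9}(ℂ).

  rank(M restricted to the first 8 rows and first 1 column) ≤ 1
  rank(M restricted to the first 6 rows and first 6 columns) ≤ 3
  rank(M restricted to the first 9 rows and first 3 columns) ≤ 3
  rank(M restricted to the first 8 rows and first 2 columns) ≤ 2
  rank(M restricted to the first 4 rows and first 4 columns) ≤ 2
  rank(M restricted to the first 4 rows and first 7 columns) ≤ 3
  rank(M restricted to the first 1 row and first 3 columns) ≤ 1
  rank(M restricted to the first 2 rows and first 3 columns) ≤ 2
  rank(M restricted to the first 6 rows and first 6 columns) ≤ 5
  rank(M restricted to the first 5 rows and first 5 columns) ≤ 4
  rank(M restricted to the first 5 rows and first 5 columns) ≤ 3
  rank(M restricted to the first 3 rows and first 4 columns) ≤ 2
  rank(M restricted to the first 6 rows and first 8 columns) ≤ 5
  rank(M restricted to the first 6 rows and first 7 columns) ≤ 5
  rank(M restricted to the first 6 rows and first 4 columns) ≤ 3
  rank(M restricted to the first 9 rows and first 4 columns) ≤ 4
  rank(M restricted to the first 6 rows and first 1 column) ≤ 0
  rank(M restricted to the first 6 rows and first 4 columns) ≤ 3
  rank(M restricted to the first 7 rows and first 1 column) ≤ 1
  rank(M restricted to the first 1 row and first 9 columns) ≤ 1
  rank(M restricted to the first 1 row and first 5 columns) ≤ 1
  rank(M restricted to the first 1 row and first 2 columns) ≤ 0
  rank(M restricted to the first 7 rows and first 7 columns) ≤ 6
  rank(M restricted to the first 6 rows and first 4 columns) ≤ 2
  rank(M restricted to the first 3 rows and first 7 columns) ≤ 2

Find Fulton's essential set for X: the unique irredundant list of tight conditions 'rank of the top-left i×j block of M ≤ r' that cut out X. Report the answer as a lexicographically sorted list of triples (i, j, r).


Reconstructing r_w from the 25 given conditions:

  row 1: 0 0 1 1 1 1 1 1 1
  row 2: 0 1 2 2 2 2 2 2 2
  row 3: 0 1 2 2 2 2 2 3 3
  row 4: 0 1 2 2 3 3 3 4 4
  row 5: 0 1 2 2 3 3 4 5 5
  row 6: 0 1 2 2 3 3 4 5 6
  row 7: 1 2 3 3 4 4 5 6 7
  row 8: 1 2 3 4 5 5 6 7 8
  row 9: 1 2 3 4 5 6 7 8 9

giving w = (3, 2, 8, 5, 7, 9, 1, 4, 6) via Δ²R.

5 SE-corners of the 16-cell Rothe diagram give Ess(w):

[(1, 2, 0), (3, 7, 2), (6, 1, 0), (6, 4, 2), (6, 6, 3)]


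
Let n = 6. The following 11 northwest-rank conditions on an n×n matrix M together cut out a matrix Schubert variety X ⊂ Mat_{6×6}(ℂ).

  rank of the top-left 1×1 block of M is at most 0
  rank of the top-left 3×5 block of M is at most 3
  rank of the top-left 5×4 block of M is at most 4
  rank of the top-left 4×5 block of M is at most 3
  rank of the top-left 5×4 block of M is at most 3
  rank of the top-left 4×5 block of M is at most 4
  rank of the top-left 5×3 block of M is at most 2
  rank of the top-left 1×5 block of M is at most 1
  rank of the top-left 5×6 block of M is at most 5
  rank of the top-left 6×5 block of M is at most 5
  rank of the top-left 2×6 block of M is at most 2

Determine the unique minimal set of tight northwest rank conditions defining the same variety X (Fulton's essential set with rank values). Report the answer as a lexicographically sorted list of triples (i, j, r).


Computing R[i][j] = min implied NW-rank bound (n=6, 11 conditions):

  i=1: 0 1 1 1 1 1
  i=2: 1 2 2 2 2 2
  i=3: 1 2 2 3 3 3
  i=4: 1 2 2 3 3 4
  i=5: 1 2 2 3 4 5
  i=6: 1 2 3 4 5 6

hence w(1..6) = (2, 1, 4, 6, 5, 3).

Rothe diagram D(w) (5 cells), 3 SE-corners (essential conditions):

[(1, 1, 0), (4, 5, 3), (5, 3, 2)]


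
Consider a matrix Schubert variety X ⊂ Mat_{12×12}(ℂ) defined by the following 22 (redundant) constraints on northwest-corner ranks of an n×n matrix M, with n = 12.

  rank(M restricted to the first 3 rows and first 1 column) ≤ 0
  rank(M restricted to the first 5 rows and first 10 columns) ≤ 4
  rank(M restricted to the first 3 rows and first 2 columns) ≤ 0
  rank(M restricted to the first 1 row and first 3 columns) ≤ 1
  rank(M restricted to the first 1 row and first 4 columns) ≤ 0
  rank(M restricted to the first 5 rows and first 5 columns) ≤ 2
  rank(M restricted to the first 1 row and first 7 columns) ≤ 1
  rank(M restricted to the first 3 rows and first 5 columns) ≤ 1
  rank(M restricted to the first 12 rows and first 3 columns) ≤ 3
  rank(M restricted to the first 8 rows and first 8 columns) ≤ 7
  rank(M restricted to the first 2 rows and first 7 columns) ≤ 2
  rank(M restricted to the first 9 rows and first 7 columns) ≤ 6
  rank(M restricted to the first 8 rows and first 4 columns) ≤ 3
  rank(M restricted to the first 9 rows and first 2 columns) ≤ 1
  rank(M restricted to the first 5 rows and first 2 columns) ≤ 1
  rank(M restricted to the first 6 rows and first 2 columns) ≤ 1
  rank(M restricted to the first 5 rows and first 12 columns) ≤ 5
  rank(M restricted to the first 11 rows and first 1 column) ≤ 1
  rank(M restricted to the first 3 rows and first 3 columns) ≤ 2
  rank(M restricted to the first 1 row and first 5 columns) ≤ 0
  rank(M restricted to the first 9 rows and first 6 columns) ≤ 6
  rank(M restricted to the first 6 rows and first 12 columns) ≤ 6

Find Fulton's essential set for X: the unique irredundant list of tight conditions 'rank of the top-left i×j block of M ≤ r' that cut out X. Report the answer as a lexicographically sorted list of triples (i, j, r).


Recovering R(i,j) via the rank-extension bound from the 22 conditions:

  R[1]: 0, 0, 0, 0, 0, 1, 1, 1, 1, 1, 1, 1
  R[2]: 0, 0, 1, 1, 1, 2, 2, 2, 2, 2, 2, 2
  R[3]: 0, 0, 1, 1, 1, 2, 3, 3, 3, 3, 3, 3
  R[4]: 1, 1, 2, 2, 2, 3, 4, 4, 4, 4, 4, 4
  R[5]: 1, 1, 2, 2, 2, 3, 4, 4, 4, 4, 5, 5
  R[6]: 1, 1, 2, 3, 3, 4, 5, 5, 5, 5, 6, 6
  R[7]: 1, 1, 2, 3, 4, 5, 6, 6, 6, 6, 7, 7
  R[8]: 1, 1, 2, 3, 4, 5, 6, 7, 7, 7, 8, 8
  R[9]: 1, 1, 2, 3, 4, 5, 6, 7, 8, 8, 9, 9
  R[10]: 1, 2, 3, 4, 5, 6, 7, 8, 9, 9, 10, 10
  R[11]: 1, 2, 3, 4, 5, 6, 7, 8, 9, 10, 11, 11
  R[12]: 1, 2, 3, 4, 5, 6, 7, 8, 9, 10, 11, 12

the unique w with this rank table is (6, 3, 7, 1, 11, 4, 5, 8, 9, 2, 10, 12).

ℓ(w)=21; the 6 essential cells (i,j,r):

[(1, 5, 0), (3, 2, 0), (3, 5, 1), (5, 5, 2), (5, 10, 4), (9, 2, 1)]


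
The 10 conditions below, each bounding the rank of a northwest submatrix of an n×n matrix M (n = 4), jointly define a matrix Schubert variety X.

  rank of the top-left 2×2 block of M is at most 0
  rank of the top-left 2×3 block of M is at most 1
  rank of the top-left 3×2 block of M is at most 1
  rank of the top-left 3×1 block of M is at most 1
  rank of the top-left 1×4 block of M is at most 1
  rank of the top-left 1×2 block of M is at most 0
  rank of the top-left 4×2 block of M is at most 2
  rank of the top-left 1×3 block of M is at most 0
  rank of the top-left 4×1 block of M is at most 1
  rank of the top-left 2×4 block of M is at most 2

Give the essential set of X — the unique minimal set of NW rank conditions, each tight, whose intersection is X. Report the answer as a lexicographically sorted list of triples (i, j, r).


Computing R[i][j] = min implied NW-rank bound (n=4, 10 conditions):

  i=1: 0, 0, 0, 1
  i=2: 0, 0, 1, 2
  i=3: 1, 1, 2, 3
  i=4: 1, 2, 3, 4

the unique w with this rank table is (4, 3, 1, 2).

ℓ(w)=5; the 2 essential cells (i,j,r):

[(1, 3, 0), (2, 2, 0)]


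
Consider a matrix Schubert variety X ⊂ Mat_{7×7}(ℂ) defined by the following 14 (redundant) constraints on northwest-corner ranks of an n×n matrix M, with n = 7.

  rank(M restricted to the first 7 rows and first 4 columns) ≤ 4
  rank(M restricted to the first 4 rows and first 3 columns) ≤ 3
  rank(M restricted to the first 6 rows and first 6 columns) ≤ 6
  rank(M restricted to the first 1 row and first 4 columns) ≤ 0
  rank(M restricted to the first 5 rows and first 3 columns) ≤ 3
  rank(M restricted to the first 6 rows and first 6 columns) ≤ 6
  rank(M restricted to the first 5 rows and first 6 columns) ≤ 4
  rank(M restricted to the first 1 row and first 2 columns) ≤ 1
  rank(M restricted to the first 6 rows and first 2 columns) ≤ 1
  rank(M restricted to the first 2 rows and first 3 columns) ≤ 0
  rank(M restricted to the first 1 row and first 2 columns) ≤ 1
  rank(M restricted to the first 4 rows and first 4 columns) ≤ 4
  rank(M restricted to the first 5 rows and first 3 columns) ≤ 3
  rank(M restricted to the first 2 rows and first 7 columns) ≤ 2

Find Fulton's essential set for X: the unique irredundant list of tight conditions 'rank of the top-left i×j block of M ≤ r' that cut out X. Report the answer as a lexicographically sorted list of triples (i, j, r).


Propagating the 14 rank bounds to every northwest block:

  i=1: 0 | 0 | 0 | 0 | 1 | 1 | 1
  i=2: 0 | 0 | 0 | 1 | 2 | 2 | 2
  i=3: 1 | 1 | 1 | 2 | 3 | 3 | 3
  i=4: 1 | 1 | 2 | 3 | 4 | 4 | 4
  i=5: 1 | 1 | 2 | 3 | 4 | 4 | 5
  i=6: 1 | 1 | 2 | 3 | 4 | 5 | 6
  i=7: 1 | 2 | 3 | 4 | 5 | 6 | 7

so w = (5, 4, 1, 3, 7, 6, 2).

Rothe diagram D(w) (11 cells), 4 SE-corners (essential conditions):

[(1, 4, 0), (2, 3, 0), (5, 6, 4), (6, 2, 1)]


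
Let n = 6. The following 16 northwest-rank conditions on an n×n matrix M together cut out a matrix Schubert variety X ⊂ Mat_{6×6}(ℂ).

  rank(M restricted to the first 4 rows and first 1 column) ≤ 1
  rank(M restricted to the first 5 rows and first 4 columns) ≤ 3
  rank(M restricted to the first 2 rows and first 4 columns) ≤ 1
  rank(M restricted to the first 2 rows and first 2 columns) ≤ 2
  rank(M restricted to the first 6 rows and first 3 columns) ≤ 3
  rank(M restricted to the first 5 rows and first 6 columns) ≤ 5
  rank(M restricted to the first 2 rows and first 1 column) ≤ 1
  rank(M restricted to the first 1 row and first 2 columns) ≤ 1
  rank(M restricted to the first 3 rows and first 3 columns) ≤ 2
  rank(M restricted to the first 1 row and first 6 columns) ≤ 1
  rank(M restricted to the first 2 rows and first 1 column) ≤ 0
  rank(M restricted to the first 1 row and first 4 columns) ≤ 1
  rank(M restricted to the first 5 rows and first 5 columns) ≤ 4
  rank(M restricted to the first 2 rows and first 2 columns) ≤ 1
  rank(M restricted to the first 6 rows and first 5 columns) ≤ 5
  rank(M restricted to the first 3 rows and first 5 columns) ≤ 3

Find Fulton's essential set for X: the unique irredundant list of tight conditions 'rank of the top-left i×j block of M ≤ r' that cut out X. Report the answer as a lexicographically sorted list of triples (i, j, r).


Propagating the 16 rank bounds to every northwest block:

  0 1 1 1 1 1
  0 1 1 1 2 2
  1 2 2 2 3 3
  1 2 3 3 4 4
  1 2 3 3 4 5
  1 2 3 4 5 6

giving w = (2, 5, 1, 3, 6, 4) via Δ²R.

D(w) has 5 cells with 3 SE-corners; essential set:

[(2, 1, 0), (2, 4, 1), (5, 4, 3)]


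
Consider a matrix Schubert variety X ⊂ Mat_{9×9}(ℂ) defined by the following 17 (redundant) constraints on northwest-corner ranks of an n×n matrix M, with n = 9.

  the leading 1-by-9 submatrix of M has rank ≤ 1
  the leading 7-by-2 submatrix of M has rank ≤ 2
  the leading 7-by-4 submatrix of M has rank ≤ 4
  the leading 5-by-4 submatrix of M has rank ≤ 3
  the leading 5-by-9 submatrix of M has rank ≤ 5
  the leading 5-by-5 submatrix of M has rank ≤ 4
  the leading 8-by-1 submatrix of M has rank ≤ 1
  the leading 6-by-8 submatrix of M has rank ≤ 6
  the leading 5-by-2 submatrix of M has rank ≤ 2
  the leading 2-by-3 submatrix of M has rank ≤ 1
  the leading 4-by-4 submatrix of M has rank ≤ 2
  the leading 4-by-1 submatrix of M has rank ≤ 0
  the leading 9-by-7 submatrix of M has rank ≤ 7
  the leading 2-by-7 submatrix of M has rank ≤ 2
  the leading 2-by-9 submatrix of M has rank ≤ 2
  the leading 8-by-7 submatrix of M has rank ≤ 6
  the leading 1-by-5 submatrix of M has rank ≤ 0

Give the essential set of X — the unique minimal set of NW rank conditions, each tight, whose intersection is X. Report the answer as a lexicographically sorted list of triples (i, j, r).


Recovering R(i,j) via the rank-extension bound from the 17 conditions:

  i=1: 0  0  0  0  0  1  1  1  1
  i=2: 0  1  1  1  1  2  2  2  2
  i=3: 0  1  2  2  2  3  3  3  3
  i=4: 0  1  2  2  3  4  4  4  4
  i=5: 1  2  3  3  4  5  5  5  5
  i=6: 1  2  3  4  5  6  6  6  6
  i=7: 1  2  3  4  5  6  6  7  7
  i=8: 1  2  3  4  5  6  6  7  8
  i=9: 1  2  3  4  5  6  7  8  9

second differences of R give the permutation w = (6, 2, 3, 5, 1, 4, 8, 9, 7).

Rothe diagram D(w) (11 cells), 4 SE-corners (essential conditions):

[(1, 5, 0), (4, 1, 0), (4, 4, 2), (8, 7, 6)]


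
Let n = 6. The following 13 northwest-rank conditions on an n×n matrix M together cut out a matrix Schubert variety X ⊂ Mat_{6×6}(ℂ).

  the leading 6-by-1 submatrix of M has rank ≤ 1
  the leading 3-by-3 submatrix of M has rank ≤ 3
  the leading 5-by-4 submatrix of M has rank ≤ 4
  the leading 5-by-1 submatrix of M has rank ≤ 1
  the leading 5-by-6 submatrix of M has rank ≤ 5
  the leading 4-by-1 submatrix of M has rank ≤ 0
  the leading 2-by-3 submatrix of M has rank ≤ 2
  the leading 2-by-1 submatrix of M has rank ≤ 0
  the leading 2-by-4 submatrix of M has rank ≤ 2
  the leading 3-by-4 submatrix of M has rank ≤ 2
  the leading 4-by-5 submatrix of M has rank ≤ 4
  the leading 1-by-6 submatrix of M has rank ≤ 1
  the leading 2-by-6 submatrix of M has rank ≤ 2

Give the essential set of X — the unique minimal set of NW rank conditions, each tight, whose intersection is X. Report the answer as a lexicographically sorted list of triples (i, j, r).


Propagating the 13 rank bounds to every northwest block:

  row 1: 0 1 1 1 1 1
  row 2: 0 1 2 2 2 2
  row 3: 0 1 2 2 3 3
  row 4: 0 1 2 3 4 4
  row 5: 1 2 3 4 5 5
  row 6: 1 2 3 4 5 6

reading off 1-entries of Δ²R: w = (2, 3, 5, 4, 1, 6).

Rothe diagram D(w) (5 cells), 2 SE-corners (essential conditions):

[(3, 4, 2), (4, 1, 0)]


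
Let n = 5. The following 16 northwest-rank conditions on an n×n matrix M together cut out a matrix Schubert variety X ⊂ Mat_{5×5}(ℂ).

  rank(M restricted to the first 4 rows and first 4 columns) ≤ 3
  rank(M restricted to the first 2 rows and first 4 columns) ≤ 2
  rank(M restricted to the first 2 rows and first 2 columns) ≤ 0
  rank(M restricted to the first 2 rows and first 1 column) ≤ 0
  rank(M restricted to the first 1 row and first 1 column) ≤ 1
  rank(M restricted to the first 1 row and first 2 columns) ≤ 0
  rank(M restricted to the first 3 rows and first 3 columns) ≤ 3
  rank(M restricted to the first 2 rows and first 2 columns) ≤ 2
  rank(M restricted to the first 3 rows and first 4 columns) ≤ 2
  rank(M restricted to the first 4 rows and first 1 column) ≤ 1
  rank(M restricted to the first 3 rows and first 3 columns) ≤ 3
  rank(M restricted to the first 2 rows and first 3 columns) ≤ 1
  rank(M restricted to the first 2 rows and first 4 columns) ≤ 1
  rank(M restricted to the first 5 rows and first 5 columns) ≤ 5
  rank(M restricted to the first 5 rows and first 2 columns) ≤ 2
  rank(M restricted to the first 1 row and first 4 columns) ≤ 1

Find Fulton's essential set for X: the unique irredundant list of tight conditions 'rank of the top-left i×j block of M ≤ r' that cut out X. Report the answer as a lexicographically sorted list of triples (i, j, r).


Rank table r_w(5×5) implied by the 16 constraints:

  i=1: 0 | 0 | 1 | 1 | 1
  i=2: 0 | 0 | 1 | 1 | 2
  i=3: 1 | 1 | 2 | 2 | 3
  i=4: 1 | 2 | 3 | 3 | 4
  i=5: 1 | 2 | 3 | 4 | 5

hence w(1..5) = (3, 5, 1, 2, 4).

D(w) has 5 cells with 2 SE-corners; essential set:

[(2, 2, 0), (2, 4, 1)]
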